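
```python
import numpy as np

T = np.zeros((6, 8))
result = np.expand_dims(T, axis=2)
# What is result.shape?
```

(6, 8, 1)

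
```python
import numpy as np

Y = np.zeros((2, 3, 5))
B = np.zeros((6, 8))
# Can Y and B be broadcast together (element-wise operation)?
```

No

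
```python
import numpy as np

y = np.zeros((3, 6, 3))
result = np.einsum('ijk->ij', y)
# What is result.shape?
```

(3, 6)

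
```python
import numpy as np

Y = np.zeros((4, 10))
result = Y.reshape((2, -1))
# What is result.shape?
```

(2, 20)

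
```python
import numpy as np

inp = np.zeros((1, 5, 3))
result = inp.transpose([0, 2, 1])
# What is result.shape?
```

(1, 3, 5)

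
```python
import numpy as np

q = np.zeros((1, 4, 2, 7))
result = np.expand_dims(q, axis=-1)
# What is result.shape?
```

(1, 4, 2, 7, 1)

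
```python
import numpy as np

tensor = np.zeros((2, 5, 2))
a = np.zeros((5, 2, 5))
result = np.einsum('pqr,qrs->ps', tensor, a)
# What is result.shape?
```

(2, 5)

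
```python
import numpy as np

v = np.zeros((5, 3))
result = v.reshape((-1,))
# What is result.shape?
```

(15,)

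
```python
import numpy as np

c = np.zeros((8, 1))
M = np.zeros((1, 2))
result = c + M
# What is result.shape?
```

(8, 2)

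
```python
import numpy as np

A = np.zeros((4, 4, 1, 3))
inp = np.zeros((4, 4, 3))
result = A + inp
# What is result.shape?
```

(4, 4, 4, 3)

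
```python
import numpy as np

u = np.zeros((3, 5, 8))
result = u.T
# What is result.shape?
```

(8, 5, 3)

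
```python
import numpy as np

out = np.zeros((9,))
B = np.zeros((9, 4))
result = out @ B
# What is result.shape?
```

(4,)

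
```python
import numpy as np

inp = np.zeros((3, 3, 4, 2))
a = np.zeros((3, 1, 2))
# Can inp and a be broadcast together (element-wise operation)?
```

Yes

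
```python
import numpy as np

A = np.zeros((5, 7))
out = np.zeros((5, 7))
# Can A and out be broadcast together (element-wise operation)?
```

Yes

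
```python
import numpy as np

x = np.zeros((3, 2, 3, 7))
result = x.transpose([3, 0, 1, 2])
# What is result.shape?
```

(7, 3, 2, 3)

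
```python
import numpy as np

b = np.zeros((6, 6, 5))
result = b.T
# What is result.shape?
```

(5, 6, 6)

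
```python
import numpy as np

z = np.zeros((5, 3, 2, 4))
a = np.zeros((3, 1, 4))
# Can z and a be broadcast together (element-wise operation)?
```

Yes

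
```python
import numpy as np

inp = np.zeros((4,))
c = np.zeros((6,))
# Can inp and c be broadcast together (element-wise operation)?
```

No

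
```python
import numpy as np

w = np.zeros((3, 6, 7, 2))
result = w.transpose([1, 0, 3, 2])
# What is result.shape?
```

(6, 3, 2, 7)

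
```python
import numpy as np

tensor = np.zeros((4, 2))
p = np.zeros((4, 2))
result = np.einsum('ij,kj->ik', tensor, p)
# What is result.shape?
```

(4, 4)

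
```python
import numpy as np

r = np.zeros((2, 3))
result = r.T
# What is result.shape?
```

(3, 2)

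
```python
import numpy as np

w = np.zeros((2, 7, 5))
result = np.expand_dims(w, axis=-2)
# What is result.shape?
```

(2, 7, 1, 5)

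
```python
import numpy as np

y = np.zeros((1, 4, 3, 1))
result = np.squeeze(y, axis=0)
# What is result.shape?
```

(4, 3, 1)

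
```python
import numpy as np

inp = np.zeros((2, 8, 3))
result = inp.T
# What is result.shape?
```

(3, 8, 2)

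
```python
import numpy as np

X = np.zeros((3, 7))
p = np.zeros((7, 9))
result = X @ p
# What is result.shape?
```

(3, 9)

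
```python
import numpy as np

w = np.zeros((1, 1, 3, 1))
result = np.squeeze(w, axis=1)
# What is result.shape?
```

(1, 3, 1)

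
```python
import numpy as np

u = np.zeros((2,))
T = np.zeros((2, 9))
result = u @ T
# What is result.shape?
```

(9,)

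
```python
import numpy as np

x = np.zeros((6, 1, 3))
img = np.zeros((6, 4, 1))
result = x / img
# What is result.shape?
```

(6, 4, 3)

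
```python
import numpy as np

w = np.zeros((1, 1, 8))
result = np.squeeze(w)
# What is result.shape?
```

(8,)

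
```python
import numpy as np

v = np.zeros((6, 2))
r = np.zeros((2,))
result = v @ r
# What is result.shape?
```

(6,)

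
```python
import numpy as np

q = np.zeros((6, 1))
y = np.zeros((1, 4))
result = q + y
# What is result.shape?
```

(6, 4)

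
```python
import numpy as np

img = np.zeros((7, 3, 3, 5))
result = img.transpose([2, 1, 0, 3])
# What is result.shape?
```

(3, 3, 7, 5)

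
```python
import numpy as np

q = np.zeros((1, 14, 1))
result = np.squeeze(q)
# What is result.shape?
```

(14,)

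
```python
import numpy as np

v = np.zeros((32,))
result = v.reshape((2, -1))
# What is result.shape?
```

(2, 16)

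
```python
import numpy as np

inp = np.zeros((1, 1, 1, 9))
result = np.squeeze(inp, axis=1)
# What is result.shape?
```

(1, 1, 9)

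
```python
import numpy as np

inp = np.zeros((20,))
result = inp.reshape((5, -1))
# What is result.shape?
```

(5, 4)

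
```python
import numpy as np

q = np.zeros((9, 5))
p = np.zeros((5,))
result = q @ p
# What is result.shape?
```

(9,)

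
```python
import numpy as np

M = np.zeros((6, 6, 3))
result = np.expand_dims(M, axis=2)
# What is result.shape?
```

(6, 6, 1, 3)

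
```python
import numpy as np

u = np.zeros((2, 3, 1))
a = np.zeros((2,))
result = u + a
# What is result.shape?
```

(2, 3, 2)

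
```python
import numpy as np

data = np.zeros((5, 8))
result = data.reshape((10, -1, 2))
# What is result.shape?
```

(10, 2, 2)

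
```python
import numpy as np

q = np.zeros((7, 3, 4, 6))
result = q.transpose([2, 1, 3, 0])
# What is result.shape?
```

(4, 3, 6, 7)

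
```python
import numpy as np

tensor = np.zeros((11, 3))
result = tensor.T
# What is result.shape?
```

(3, 11)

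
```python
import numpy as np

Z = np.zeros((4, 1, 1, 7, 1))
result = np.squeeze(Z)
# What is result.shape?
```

(4, 7)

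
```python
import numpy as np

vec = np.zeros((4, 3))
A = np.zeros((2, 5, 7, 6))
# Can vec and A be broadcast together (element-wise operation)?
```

No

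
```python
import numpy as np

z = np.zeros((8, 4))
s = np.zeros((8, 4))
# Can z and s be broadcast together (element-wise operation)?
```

Yes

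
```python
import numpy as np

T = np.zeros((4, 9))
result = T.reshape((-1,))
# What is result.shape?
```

(36,)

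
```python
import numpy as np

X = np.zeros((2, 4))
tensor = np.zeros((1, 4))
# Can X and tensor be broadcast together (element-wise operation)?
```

Yes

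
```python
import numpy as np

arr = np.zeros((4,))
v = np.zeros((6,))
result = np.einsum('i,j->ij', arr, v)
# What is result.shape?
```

(4, 6)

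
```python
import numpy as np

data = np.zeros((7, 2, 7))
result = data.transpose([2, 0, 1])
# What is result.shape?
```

(7, 7, 2)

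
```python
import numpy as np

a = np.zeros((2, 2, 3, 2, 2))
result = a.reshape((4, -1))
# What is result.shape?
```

(4, 12)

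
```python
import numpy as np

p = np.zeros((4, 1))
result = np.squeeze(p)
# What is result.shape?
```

(4,)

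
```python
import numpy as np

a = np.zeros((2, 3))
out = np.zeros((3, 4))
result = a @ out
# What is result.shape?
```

(2, 4)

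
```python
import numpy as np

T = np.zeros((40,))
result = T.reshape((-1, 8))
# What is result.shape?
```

(5, 8)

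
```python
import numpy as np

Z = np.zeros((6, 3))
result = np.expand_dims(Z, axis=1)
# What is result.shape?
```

(6, 1, 3)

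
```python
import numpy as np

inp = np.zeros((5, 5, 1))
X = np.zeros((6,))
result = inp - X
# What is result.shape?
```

(5, 5, 6)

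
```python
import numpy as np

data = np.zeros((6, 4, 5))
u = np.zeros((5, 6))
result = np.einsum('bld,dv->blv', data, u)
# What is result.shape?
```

(6, 4, 6)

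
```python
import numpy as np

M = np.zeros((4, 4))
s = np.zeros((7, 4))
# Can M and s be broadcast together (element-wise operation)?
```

No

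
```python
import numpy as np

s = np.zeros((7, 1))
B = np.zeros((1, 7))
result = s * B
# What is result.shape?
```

(7, 7)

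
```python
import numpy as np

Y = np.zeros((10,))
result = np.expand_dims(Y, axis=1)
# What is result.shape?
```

(10, 1)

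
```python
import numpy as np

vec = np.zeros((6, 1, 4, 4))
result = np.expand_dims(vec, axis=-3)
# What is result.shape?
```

(6, 1, 1, 4, 4)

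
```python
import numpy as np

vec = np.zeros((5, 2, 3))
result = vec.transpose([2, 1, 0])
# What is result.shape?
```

(3, 2, 5)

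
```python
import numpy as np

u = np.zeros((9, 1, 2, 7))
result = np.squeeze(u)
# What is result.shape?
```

(9, 2, 7)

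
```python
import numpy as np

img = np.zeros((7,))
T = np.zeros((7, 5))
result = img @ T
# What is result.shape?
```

(5,)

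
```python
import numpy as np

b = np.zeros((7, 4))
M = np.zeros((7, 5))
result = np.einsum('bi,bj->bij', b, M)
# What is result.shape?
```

(7, 4, 5)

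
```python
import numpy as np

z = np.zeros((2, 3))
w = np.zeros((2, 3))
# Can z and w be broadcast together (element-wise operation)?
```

Yes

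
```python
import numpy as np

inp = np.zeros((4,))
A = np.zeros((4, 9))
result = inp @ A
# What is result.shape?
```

(9,)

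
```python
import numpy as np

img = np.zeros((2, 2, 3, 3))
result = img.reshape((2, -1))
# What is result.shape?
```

(2, 18)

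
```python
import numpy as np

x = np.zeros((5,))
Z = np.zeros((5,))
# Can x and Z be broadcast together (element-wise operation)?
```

Yes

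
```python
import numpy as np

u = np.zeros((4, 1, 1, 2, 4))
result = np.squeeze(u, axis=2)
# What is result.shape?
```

(4, 1, 2, 4)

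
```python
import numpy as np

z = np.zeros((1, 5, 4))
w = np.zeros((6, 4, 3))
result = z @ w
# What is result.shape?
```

(6, 5, 3)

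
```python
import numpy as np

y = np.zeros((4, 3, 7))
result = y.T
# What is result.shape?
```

(7, 3, 4)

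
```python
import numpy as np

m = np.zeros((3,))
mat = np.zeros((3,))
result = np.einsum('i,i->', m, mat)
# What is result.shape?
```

()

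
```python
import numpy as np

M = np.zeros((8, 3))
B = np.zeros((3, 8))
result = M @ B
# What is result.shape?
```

(8, 8)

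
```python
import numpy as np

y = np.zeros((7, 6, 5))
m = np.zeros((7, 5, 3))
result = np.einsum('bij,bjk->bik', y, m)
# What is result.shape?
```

(7, 6, 3)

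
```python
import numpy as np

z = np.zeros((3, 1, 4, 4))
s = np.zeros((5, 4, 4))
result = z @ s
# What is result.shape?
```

(3, 5, 4, 4)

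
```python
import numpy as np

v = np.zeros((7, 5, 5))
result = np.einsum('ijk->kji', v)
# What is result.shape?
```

(5, 5, 7)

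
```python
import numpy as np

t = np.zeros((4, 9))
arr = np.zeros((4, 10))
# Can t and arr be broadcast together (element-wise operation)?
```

No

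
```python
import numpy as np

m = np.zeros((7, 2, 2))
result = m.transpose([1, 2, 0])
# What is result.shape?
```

(2, 2, 7)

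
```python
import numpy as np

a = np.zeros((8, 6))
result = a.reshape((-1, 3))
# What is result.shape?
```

(16, 3)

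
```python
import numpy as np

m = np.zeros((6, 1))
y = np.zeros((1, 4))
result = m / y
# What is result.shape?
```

(6, 4)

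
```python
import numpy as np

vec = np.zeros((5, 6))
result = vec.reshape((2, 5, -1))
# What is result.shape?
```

(2, 5, 3)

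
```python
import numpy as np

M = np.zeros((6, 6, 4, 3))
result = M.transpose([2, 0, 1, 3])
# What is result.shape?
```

(4, 6, 6, 3)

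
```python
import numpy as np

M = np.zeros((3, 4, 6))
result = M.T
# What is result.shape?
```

(6, 4, 3)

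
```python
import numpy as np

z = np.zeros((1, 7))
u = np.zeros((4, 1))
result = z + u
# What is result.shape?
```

(4, 7)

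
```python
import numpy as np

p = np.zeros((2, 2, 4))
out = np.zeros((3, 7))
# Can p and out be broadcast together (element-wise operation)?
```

No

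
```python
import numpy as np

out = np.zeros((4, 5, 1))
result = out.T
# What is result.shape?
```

(1, 5, 4)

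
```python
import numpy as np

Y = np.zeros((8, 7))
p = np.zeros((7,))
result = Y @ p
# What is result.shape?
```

(8,)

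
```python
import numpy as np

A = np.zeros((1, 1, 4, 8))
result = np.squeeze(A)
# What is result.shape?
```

(4, 8)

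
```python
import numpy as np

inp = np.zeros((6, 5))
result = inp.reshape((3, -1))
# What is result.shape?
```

(3, 10)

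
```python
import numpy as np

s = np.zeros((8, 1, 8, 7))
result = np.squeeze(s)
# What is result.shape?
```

(8, 8, 7)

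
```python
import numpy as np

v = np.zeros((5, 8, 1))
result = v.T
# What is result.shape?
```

(1, 8, 5)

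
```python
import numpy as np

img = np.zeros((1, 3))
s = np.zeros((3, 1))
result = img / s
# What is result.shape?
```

(3, 3)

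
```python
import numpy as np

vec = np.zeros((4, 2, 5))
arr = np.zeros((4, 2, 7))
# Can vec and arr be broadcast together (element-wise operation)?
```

No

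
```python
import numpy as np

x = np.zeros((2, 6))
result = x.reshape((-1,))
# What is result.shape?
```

(12,)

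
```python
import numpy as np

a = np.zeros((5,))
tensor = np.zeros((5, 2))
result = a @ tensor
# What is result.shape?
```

(2,)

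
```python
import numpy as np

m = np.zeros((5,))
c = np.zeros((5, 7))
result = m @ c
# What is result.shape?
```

(7,)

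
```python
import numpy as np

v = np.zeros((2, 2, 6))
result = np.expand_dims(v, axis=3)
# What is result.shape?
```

(2, 2, 6, 1)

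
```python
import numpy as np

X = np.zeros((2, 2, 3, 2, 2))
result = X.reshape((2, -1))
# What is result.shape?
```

(2, 24)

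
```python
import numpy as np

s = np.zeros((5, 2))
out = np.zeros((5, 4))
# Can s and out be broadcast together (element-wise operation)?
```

No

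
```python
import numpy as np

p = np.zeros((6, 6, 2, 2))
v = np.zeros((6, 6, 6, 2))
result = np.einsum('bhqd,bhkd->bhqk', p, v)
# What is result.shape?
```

(6, 6, 2, 6)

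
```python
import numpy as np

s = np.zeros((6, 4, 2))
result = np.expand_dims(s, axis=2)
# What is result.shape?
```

(6, 4, 1, 2)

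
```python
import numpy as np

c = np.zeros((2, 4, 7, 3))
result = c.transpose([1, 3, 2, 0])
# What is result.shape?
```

(4, 3, 7, 2)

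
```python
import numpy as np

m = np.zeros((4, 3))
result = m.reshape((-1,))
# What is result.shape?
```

(12,)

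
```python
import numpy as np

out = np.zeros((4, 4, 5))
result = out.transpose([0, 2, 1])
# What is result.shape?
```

(4, 5, 4)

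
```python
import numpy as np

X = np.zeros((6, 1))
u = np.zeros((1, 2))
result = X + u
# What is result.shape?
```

(6, 2)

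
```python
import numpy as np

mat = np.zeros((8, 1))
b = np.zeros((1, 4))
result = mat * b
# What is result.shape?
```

(8, 4)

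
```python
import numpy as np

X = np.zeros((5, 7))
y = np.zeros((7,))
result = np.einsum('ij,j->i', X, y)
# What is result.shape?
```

(5,)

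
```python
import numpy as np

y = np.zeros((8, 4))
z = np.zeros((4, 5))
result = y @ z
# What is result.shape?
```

(8, 5)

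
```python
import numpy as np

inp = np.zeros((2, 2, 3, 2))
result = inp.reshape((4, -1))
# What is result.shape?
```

(4, 6)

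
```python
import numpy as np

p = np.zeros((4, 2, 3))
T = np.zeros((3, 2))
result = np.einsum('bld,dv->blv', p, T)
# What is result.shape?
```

(4, 2, 2)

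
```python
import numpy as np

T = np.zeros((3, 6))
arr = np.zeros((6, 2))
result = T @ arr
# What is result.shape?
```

(3, 2)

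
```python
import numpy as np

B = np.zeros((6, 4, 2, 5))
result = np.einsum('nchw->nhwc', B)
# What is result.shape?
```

(6, 2, 5, 4)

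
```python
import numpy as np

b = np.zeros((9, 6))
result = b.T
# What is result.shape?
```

(6, 9)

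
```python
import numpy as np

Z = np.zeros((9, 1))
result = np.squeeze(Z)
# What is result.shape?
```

(9,)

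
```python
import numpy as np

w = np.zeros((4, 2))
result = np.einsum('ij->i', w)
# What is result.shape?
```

(4,)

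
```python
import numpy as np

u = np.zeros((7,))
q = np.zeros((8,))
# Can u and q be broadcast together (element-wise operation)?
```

No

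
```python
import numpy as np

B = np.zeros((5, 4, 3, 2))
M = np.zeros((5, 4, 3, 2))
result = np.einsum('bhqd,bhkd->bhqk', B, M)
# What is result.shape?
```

(5, 4, 3, 3)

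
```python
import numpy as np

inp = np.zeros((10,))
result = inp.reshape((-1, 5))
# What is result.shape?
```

(2, 5)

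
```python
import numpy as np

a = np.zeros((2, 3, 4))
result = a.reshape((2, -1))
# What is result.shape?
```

(2, 12)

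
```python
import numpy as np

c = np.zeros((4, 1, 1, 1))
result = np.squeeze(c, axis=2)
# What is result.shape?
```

(4, 1, 1)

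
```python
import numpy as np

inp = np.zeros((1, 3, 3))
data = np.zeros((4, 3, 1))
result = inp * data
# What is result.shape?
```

(4, 3, 3)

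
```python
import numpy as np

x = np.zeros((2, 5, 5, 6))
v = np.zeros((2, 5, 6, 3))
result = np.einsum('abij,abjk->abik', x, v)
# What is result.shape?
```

(2, 5, 5, 3)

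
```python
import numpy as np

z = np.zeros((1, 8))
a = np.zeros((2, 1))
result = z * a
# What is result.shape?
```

(2, 8)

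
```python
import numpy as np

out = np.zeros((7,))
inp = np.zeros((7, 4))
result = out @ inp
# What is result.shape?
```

(4,)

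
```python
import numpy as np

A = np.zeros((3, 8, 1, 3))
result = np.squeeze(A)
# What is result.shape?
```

(3, 8, 3)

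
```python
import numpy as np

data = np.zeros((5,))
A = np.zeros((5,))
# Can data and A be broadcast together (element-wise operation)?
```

Yes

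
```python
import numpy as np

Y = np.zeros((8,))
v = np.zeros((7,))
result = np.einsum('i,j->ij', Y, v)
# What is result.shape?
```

(8, 7)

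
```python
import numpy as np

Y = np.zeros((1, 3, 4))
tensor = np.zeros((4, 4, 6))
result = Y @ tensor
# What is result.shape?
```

(4, 3, 6)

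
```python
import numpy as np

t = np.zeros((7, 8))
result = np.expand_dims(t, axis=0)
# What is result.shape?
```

(1, 7, 8)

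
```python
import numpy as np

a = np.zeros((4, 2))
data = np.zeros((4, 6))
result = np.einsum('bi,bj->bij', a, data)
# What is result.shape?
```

(4, 2, 6)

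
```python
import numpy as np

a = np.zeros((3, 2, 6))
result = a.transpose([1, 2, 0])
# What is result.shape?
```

(2, 6, 3)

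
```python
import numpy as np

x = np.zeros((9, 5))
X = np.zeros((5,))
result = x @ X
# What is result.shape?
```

(9,)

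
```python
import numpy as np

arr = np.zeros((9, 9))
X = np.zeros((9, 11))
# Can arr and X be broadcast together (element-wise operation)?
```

No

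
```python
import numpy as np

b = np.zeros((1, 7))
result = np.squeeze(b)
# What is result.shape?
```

(7,)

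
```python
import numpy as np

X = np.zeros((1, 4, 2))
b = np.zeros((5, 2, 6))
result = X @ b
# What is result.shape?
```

(5, 4, 6)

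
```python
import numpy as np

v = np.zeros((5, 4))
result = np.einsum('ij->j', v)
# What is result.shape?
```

(4,)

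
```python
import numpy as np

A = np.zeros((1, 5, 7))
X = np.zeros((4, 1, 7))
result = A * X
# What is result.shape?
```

(4, 5, 7)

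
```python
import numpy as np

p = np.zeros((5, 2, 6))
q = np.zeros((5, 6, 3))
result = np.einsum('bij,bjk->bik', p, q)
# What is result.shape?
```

(5, 2, 3)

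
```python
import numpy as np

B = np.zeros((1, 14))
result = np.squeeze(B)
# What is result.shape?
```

(14,)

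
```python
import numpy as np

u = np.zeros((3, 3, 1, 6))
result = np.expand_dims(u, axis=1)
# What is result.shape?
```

(3, 1, 3, 1, 6)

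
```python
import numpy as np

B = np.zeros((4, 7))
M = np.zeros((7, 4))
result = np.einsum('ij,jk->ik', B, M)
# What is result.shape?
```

(4, 4)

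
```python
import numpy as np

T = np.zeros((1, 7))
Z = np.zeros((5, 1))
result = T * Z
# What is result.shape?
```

(5, 7)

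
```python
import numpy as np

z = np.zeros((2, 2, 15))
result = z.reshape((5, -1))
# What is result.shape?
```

(5, 12)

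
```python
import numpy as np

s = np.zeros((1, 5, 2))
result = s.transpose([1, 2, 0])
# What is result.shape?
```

(5, 2, 1)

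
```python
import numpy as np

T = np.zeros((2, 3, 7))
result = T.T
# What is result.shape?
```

(7, 3, 2)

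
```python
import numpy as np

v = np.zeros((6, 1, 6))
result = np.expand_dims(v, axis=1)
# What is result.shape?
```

(6, 1, 1, 6)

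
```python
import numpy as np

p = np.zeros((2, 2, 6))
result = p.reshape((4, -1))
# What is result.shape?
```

(4, 6)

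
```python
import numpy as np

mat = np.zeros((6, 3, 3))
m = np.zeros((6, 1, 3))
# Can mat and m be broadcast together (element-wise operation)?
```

Yes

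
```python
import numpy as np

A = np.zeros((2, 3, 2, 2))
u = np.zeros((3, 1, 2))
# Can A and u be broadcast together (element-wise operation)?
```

Yes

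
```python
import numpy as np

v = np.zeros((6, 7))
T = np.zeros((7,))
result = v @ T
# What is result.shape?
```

(6,)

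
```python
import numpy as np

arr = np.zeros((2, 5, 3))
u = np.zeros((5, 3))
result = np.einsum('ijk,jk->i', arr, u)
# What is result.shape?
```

(2,)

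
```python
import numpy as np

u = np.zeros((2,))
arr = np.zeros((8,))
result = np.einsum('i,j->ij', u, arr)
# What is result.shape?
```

(2, 8)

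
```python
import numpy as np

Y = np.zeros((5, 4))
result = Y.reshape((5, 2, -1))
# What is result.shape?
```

(5, 2, 2)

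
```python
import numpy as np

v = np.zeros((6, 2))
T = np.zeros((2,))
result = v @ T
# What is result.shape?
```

(6,)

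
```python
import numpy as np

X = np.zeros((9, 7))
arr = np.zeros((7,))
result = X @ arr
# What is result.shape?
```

(9,)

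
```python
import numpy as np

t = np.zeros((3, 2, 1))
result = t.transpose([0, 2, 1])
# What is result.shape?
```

(3, 1, 2)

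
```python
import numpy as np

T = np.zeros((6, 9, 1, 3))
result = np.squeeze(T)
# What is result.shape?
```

(6, 9, 3)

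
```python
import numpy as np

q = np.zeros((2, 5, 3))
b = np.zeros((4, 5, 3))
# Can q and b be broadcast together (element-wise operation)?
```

No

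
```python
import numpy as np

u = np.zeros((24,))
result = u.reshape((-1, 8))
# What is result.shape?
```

(3, 8)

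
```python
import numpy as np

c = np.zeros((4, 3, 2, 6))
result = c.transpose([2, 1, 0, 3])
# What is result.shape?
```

(2, 3, 4, 6)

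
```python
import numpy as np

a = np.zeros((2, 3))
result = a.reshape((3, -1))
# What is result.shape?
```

(3, 2)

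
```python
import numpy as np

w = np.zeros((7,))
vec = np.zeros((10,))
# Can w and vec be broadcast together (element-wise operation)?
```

No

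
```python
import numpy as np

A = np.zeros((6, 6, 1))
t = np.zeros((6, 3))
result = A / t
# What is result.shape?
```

(6, 6, 3)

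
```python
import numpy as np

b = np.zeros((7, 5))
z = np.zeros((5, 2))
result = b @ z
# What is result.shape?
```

(7, 2)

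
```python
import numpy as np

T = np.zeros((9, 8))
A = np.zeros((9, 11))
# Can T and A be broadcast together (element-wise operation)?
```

No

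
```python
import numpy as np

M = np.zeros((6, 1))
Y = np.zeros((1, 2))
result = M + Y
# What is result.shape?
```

(6, 2)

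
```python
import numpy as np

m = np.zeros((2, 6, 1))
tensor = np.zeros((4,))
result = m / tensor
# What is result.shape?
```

(2, 6, 4)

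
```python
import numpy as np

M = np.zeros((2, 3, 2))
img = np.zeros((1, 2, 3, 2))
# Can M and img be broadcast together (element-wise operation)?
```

Yes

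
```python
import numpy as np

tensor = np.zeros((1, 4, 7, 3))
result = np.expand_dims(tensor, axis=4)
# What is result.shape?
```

(1, 4, 7, 3, 1)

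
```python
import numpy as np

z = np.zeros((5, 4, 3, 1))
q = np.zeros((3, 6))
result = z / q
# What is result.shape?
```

(5, 4, 3, 6)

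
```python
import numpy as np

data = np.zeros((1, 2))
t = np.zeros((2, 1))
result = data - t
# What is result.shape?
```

(2, 2)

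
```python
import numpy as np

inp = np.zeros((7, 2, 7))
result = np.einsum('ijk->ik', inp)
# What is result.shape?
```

(7, 7)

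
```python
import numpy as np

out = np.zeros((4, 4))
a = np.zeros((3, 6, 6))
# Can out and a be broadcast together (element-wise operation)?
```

No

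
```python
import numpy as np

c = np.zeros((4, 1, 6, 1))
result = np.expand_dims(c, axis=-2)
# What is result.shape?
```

(4, 1, 6, 1, 1)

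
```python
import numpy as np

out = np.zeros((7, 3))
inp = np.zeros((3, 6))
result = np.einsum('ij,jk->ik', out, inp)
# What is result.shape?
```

(7, 6)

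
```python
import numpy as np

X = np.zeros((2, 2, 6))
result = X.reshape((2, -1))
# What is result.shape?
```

(2, 12)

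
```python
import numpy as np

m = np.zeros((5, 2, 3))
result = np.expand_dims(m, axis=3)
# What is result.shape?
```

(5, 2, 3, 1)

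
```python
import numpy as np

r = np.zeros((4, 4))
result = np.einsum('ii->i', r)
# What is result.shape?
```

(4,)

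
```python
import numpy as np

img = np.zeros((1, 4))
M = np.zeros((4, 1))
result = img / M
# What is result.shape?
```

(4, 4)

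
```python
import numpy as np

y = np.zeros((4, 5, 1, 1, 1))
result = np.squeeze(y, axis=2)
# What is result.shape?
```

(4, 5, 1, 1)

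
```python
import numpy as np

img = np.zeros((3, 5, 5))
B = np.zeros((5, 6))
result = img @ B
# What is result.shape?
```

(3, 5, 6)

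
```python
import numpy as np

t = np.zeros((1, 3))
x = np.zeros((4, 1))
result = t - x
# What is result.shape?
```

(4, 3)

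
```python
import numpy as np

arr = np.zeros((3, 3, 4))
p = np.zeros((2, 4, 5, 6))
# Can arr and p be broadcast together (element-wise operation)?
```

No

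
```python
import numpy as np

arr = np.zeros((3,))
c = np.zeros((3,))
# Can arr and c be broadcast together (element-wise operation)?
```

Yes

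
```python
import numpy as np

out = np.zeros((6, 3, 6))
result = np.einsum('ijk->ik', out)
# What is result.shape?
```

(6, 6)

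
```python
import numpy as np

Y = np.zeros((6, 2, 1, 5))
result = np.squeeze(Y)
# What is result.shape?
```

(6, 2, 5)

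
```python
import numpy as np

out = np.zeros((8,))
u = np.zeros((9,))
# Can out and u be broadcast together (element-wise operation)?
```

No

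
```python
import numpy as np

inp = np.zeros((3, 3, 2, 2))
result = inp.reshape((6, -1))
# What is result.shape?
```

(6, 6)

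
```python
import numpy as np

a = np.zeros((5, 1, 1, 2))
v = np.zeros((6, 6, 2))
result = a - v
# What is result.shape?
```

(5, 6, 6, 2)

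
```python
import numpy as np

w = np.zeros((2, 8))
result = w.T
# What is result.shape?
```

(8, 2)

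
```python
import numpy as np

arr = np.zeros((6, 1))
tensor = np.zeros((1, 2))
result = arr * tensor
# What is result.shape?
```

(6, 2)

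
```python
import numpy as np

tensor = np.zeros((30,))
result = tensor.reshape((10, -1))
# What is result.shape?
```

(10, 3)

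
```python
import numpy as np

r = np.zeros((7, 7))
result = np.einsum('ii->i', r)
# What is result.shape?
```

(7,)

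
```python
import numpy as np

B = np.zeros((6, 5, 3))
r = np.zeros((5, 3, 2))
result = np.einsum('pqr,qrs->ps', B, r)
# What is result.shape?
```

(6, 2)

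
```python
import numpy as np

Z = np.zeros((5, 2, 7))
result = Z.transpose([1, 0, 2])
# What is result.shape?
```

(2, 5, 7)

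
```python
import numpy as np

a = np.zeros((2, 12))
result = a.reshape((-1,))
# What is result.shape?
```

(24,)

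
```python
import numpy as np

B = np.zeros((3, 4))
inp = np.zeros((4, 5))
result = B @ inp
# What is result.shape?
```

(3, 5)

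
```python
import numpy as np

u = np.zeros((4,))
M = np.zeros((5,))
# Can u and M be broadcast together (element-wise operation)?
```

No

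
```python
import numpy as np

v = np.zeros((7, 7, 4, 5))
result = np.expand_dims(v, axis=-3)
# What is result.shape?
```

(7, 7, 1, 4, 5)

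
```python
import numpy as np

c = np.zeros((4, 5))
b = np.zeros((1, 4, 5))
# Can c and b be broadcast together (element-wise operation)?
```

Yes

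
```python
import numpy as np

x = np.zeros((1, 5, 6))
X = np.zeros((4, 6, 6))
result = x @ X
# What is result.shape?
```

(4, 5, 6)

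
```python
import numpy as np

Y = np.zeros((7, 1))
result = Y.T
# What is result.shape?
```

(1, 7)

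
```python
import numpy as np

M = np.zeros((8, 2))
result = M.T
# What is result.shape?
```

(2, 8)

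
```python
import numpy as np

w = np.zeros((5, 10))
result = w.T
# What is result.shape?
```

(10, 5)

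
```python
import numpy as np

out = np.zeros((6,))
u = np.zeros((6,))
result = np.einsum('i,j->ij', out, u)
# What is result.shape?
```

(6, 6)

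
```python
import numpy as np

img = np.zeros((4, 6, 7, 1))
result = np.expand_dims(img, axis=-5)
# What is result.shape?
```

(1, 4, 6, 7, 1)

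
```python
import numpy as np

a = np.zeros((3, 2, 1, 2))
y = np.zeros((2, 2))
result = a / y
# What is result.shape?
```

(3, 2, 2, 2)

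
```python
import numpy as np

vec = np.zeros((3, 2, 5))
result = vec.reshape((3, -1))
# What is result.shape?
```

(3, 10)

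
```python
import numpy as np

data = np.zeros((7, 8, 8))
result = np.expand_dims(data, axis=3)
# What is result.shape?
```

(7, 8, 8, 1)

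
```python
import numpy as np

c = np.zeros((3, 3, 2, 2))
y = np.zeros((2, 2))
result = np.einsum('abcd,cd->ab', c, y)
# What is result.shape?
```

(3, 3)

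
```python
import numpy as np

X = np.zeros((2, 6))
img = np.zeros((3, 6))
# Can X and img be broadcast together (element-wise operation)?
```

No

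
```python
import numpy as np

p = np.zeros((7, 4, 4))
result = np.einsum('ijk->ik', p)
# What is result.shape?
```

(7, 4)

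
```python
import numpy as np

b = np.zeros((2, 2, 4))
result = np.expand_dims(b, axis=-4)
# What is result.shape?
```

(1, 2, 2, 4)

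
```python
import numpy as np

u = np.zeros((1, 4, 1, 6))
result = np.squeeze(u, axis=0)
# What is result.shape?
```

(4, 1, 6)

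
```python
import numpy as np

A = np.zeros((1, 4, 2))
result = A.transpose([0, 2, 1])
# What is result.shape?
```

(1, 2, 4)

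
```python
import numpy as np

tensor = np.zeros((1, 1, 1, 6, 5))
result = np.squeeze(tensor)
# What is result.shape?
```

(6, 5)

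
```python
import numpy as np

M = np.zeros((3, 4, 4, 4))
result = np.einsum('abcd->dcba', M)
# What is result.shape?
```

(4, 4, 4, 3)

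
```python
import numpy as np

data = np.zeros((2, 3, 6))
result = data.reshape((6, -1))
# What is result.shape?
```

(6, 6)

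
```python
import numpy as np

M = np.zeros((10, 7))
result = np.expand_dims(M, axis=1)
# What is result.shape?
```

(10, 1, 7)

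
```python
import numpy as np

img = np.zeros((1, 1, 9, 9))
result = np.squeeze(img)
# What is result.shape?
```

(9, 9)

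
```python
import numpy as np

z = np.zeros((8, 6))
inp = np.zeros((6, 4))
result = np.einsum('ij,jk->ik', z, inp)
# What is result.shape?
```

(8, 4)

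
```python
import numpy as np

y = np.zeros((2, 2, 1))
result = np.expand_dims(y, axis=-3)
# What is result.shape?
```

(2, 1, 2, 1)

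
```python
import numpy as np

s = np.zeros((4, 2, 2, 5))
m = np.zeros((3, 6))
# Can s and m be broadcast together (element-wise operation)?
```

No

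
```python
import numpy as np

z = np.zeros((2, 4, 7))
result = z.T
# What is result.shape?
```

(7, 4, 2)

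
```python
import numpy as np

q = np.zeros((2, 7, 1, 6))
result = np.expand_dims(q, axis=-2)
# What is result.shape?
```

(2, 7, 1, 1, 6)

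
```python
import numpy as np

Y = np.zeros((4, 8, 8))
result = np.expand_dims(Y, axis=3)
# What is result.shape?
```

(4, 8, 8, 1)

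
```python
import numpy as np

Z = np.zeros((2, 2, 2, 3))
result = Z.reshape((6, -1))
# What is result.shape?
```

(6, 4)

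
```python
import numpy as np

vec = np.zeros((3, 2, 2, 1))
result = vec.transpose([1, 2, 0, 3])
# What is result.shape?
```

(2, 2, 3, 1)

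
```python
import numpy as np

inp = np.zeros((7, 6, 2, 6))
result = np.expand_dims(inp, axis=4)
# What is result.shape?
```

(7, 6, 2, 6, 1)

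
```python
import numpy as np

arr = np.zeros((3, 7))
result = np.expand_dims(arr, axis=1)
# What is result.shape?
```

(3, 1, 7)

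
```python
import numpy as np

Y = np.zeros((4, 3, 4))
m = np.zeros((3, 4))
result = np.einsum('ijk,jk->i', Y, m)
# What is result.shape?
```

(4,)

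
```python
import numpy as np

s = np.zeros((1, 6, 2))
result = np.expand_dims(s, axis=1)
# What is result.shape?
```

(1, 1, 6, 2)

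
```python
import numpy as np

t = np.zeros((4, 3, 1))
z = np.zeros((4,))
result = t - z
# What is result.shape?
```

(4, 3, 4)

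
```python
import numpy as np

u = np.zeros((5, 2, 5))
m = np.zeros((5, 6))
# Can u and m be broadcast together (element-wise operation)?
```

No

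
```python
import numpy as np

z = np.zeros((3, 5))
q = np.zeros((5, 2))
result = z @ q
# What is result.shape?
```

(3, 2)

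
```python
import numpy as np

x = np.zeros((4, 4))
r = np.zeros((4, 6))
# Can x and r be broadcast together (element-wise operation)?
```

No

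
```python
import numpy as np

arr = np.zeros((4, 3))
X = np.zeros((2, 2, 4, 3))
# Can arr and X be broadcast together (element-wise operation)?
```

Yes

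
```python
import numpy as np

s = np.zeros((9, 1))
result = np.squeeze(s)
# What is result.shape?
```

(9,)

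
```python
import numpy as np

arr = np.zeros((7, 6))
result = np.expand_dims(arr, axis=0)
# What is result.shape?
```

(1, 7, 6)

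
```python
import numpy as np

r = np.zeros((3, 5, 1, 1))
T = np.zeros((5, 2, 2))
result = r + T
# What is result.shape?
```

(3, 5, 2, 2)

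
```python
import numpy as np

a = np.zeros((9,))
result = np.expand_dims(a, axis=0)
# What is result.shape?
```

(1, 9)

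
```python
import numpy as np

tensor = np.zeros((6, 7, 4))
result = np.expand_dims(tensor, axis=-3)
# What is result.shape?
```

(6, 1, 7, 4)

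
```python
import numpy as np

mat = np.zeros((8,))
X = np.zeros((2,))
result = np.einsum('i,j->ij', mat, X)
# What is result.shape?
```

(8, 2)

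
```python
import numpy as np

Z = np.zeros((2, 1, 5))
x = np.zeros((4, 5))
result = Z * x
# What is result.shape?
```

(2, 4, 5)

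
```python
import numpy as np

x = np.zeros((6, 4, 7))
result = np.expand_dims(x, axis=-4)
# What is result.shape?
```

(1, 6, 4, 7)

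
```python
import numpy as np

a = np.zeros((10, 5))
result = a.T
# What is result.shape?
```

(5, 10)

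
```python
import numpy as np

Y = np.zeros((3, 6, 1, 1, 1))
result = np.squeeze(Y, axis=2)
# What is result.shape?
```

(3, 6, 1, 1)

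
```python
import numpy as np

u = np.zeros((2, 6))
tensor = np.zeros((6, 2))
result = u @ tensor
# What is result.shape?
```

(2, 2)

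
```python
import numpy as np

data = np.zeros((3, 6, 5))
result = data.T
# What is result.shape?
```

(5, 6, 3)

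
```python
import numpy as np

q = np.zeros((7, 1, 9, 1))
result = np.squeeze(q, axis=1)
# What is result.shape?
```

(7, 9, 1)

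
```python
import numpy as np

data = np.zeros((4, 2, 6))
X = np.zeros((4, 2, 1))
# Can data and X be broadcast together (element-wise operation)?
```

Yes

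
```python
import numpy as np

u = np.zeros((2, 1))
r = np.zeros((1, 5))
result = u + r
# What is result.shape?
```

(2, 5)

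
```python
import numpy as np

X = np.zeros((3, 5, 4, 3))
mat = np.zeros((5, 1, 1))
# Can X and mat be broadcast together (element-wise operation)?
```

Yes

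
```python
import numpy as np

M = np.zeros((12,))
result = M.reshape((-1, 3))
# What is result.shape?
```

(4, 3)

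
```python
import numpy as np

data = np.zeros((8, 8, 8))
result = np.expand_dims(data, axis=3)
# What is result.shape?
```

(8, 8, 8, 1)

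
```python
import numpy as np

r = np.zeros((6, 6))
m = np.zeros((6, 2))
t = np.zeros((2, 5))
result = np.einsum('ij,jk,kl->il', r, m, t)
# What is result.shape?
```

(6, 5)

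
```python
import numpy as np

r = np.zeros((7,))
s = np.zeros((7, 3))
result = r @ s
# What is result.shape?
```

(3,)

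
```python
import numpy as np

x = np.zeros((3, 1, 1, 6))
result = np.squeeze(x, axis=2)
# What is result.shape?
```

(3, 1, 6)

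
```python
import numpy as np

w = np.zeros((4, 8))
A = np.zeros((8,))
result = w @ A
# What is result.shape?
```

(4,)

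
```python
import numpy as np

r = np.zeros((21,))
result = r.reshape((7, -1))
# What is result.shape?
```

(7, 3)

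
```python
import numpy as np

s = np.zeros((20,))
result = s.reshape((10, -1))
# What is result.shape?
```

(10, 2)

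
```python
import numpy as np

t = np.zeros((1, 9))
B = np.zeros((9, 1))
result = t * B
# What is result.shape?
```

(9, 9)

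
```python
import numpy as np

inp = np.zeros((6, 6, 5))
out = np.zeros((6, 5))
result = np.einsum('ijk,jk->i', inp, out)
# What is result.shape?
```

(6,)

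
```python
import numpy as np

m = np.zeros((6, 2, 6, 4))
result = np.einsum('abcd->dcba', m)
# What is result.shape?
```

(4, 6, 2, 6)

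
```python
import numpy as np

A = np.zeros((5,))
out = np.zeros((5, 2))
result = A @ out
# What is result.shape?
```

(2,)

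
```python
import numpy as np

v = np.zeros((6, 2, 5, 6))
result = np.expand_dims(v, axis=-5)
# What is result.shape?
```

(1, 6, 2, 5, 6)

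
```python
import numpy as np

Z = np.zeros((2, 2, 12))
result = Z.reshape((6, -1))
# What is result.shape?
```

(6, 8)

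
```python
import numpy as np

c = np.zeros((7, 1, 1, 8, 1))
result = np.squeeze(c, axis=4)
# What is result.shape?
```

(7, 1, 1, 8)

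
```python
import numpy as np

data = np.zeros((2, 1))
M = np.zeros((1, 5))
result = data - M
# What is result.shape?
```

(2, 5)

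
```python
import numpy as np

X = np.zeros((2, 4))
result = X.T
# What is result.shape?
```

(4, 2)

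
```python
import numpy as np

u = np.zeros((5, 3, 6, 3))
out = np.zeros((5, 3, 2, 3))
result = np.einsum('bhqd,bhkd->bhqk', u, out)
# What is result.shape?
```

(5, 3, 6, 2)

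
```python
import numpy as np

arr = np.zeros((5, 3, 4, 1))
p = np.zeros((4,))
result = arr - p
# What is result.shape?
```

(5, 3, 4, 4)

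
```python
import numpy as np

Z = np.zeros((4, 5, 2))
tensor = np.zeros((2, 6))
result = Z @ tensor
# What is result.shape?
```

(4, 5, 6)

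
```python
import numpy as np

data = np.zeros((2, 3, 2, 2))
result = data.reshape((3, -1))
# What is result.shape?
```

(3, 8)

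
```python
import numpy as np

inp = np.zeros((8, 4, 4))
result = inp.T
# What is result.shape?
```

(4, 4, 8)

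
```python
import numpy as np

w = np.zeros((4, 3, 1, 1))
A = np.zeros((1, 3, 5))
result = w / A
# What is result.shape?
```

(4, 3, 3, 5)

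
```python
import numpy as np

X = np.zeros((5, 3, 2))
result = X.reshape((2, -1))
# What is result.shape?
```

(2, 15)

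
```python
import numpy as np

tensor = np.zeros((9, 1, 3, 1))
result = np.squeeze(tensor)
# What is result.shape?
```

(9, 3)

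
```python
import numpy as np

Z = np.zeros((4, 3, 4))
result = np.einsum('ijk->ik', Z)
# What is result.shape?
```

(4, 4)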